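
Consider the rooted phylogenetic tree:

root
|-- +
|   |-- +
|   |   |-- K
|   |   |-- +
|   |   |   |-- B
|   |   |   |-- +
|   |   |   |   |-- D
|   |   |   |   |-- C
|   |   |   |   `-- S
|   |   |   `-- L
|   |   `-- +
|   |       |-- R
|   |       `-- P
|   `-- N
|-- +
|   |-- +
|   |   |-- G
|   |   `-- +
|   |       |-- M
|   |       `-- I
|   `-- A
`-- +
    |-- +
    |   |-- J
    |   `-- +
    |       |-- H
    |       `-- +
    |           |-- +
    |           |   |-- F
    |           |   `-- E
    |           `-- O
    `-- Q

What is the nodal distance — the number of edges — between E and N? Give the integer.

The MRCA of E and N is the root of the tree.
From E up to that node: 6 branches. From N up to the same node: 2 branches. Total: 6 + 2 = 8.

8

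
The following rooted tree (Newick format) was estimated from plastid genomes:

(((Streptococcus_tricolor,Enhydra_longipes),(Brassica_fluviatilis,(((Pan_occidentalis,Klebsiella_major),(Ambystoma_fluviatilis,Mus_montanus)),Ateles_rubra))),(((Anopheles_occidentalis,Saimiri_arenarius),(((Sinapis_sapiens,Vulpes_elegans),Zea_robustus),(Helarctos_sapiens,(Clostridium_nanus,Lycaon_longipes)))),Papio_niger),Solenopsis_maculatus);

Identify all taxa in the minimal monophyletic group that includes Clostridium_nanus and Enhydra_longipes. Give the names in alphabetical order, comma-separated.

Tracing Clostridium_nanus: it sits inside (Clostridium_nanus,Lycaon_longipes).
Tracing Enhydra_longipes: it sits inside (Streptococcus_tricolor,Enhydra_longipes).
The smallest clade enclosing both is the whole tree (their MRCA is the root), so the answer is all 18 tips in alphabetical order.

Ambystoma_fluviatilis, Anopheles_occidentalis, Ateles_rubra, Brassica_fluviatilis, Clostridium_nanus, Enhydra_longipes, Helarctos_sapiens, Klebsiella_major, Lycaon_longipes, Mus_montanus, Pan_occidentalis, Papio_niger, Saimiri_arenarius, Sinapis_sapiens, Solenopsis_maculatus, Streptococcus_tricolor, Vulpes_elegans, Zea_robustus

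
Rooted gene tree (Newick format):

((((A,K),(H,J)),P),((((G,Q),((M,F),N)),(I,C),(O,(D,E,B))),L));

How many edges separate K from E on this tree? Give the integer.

9

The MRCA of K and E is the root of the tree.
From K up to that node: 4 branches. From E up to the same node: 5 branches. Total: 4 + 5 = 9.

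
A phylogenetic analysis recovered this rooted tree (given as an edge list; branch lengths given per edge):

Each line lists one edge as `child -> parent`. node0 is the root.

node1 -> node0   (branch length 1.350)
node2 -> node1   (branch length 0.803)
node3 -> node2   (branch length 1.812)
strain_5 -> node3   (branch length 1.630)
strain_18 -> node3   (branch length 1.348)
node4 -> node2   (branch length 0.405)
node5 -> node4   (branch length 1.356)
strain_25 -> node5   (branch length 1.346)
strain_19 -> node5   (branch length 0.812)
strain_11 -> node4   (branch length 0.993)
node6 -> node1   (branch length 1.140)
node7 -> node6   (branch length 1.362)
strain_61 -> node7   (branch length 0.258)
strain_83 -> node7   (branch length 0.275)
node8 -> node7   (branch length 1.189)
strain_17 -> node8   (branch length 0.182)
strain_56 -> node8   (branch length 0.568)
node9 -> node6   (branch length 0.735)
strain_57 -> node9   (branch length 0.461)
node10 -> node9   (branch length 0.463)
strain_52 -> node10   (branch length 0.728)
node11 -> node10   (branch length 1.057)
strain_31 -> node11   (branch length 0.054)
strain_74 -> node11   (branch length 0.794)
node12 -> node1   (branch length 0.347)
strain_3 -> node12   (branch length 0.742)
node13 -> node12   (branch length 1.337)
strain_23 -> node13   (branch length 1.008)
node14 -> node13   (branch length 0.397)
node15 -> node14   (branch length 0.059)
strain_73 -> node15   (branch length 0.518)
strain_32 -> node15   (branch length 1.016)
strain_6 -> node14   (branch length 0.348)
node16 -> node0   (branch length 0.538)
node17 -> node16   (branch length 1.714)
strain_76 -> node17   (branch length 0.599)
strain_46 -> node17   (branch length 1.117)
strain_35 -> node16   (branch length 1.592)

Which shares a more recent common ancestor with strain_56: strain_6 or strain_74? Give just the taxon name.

The MRCA of strain_56 and strain_74 subtends ((strain_61,strain_83,(strain_17,strain_56)),(strain_57,(strain_52,(strain_31,strain_74)))) (8 taxa).
The MRCA of strain_56 and strain_6 subtends (((strain_5,strain_18),((strain_25,strain_19),strain_11)),((strain_61,strain_83,(strain_17,strain_56)),(strain_57,(strain_52,(strain_31,strain_74)))),(strain_3,(strain_23,((strain_73,strain_32),strain_6)))) (18 taxa).
The first is nested inside the second, so strain_56 shares a more recent common ancestor with strain_74.

strain_74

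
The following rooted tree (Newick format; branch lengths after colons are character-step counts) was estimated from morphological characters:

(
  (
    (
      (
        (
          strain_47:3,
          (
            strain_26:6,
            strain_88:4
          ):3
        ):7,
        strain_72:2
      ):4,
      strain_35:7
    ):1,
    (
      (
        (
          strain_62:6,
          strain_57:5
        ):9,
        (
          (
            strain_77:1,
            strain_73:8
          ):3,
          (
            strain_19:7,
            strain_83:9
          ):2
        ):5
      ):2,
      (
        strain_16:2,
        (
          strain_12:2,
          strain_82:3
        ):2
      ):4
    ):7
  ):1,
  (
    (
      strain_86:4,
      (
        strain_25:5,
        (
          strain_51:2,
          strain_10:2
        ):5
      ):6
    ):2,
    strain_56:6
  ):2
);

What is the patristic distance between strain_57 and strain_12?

24

The path runs strain_57 → … → MRCA → … → strain_12; the MRCA is the node subtending (((strain_62,strain_57),((strain_77,strain_73),(strain_19,strain_83))),(strain_16,(strain_12,strain_82))).
Branch lengths along that path: 5 + 9 + 2 + 4 + 2 + 2 = 24.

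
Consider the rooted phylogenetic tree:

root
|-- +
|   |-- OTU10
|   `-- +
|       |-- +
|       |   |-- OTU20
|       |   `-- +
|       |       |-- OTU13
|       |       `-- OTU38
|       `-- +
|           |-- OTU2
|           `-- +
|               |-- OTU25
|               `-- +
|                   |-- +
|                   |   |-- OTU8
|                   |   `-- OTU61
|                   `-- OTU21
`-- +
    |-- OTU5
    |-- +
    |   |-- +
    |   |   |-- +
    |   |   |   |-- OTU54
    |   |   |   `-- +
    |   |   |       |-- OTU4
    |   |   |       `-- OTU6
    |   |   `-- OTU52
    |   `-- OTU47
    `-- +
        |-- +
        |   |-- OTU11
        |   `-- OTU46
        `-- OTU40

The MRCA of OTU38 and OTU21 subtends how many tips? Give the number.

8

The MRCA of OTU38 and OTU21 is the node subtending ((OTU20,(OTU13,OTU38)),(OTU2,(OTU25,((OTU8,OTU61),OTU21)))).
That clade contains 8 terminal taxa: OTU13, OTU2, OTU20, OTU21, OTU25, OTU38, OTU61, OTU8.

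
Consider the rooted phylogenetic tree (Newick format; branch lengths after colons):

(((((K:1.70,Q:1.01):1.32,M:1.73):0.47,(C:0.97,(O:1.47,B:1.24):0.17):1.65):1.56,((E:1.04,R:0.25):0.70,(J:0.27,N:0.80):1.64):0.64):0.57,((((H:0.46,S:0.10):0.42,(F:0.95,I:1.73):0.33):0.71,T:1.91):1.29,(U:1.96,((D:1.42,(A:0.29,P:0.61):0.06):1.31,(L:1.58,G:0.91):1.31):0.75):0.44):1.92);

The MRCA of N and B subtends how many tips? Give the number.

The MRCA of N and B is the node subtending ((((K,Q),M),(C,(O,B))),((E,R),(J,N))).
That clade contains 10 terminal taxa: B, C, E, J, K, M, N, O, Q, R.

10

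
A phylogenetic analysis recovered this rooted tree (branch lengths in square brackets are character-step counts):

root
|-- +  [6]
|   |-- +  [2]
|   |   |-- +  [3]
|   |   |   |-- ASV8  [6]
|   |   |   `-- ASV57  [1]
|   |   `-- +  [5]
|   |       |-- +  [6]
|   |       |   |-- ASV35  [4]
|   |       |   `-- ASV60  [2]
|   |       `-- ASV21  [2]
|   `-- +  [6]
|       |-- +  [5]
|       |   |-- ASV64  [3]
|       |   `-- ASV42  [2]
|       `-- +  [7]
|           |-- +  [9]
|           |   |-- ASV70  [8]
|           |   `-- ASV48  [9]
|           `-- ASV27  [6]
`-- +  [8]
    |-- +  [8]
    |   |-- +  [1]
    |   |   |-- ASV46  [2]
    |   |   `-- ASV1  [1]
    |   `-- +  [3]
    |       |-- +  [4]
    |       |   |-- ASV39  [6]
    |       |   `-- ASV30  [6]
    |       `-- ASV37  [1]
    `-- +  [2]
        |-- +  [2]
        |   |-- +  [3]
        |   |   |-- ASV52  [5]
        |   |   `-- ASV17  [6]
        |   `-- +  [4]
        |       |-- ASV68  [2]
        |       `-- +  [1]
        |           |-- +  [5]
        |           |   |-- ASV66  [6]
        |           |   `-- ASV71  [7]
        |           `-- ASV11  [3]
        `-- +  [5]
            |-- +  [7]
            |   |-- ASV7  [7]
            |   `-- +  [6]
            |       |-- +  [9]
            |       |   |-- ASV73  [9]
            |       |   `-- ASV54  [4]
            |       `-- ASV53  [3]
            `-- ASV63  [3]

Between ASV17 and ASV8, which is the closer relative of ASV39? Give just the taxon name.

ASV17

The MRCA of ASV39 and ASV17 subtends (((ASV46,ASV1),((ASV39,ASV30),ASV37)),(((ASV52,ASV17),(ASV68,((ASV66,ASV71),ASV11))),((ASV7,((ASV73,ASV54),ASV53)),ASV63))) (16 taxa).
The MRCA of ASV39 and ASV8 is the root, subtending the entire tree (26 taxa).
The first is nested inside the second, so ASV39 shares a more recent common ancestor with ASV17.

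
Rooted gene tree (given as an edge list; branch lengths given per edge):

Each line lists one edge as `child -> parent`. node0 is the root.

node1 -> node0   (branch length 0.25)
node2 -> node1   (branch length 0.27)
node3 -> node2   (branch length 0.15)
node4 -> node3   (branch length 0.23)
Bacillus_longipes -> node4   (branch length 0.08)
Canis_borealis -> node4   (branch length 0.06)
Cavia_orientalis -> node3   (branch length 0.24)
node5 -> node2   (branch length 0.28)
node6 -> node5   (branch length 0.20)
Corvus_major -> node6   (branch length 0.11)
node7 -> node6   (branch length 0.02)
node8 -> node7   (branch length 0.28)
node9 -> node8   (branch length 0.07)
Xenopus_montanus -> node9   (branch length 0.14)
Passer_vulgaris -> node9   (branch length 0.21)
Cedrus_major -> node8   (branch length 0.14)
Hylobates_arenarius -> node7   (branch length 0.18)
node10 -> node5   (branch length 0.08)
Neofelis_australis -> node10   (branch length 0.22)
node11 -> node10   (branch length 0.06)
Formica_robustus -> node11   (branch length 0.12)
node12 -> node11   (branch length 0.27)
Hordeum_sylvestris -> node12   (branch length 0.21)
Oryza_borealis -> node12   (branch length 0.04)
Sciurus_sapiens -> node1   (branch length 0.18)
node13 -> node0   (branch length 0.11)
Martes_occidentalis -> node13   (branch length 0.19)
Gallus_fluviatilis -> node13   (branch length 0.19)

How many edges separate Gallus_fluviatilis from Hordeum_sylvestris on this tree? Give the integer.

The MRCA of Gallus_fluviatilis and Hordeum_sylvestris is the root of the tree.
From Gallus_fluviatilis up to that node: 2 branches. From Hordeum_sylvestris up to the same node: 7 branches. Total: 2 + 7 = 9.

9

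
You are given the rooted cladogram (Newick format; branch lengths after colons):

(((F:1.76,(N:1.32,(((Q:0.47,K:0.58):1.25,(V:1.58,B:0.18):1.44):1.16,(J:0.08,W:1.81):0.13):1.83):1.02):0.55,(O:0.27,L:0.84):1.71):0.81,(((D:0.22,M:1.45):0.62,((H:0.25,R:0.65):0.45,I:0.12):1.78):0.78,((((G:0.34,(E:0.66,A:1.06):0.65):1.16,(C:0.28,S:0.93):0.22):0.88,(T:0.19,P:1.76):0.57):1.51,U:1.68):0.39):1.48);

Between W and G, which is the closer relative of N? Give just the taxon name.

W

The MRCA of N and W subtends (N,(((Q,K),(V,B)),(J,W))) (7 taxa).
The MRCA of N and G is the root, subtending the entire tree (23 taxa).
The first is nested inside the second, so N shares a more recent common ancestor with W.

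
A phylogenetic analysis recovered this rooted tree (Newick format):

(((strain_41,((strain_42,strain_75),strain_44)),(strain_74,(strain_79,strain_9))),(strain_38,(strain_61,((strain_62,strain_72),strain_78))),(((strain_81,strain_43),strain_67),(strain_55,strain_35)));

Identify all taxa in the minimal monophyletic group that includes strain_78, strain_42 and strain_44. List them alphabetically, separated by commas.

strain_35, strain_38, strain_41, strain_42, strain_43, strain_44, strain_55, strain_61, strain_62, strain_67, strain_72, strain_74, strain_75, strain_78, strain_79, strain_81, strain_9

Tracing strain_78: it sits inside ((strain_62,strain_72),strain_78).
Tracing strain_42: it sits inside (strain_42,strain_75).
Tracing strain_44: it sits inside ((strain_42,strain_75),strain_44).
The smallest clade enclosing all 3 is the whole tree (their MRCA is the root), so the answer is all 17 tips in alphabetical order.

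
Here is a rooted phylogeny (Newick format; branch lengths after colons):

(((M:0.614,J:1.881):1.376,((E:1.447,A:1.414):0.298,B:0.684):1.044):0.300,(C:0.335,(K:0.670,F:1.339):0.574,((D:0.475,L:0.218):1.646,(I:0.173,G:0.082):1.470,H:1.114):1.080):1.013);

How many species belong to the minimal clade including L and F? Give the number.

8

The MRCA of L and F is the node subtending (C,(K,F),((D,L),(I,G),H)).
That clade contains 8 terminal taxa: C, D, F, G, H, I, K, L.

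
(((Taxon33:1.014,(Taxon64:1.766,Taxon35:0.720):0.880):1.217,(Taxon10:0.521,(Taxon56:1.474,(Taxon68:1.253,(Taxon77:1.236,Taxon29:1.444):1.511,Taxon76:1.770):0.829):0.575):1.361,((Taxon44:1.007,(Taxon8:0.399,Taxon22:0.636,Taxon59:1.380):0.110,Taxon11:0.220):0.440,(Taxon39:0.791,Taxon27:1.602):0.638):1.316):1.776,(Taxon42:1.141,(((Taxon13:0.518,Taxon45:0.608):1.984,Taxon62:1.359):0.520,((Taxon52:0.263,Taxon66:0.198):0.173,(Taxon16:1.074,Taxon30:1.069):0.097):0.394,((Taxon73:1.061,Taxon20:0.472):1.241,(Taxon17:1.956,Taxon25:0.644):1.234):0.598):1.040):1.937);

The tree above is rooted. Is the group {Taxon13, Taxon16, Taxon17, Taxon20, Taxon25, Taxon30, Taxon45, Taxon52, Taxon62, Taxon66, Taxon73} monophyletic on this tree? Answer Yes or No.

The most recent common ancestor of these taxa subtends (((Taxon13,Taxon45),Taxon62),((Taxon52,Taxon66),(Taxon16,Taxon30)),((Taxon73,Taxon20),(Taxon17,Taxon25))).
That clade has exactly 11 tips — every listed taxon and nothing else — so the group is monophyletic.

Yes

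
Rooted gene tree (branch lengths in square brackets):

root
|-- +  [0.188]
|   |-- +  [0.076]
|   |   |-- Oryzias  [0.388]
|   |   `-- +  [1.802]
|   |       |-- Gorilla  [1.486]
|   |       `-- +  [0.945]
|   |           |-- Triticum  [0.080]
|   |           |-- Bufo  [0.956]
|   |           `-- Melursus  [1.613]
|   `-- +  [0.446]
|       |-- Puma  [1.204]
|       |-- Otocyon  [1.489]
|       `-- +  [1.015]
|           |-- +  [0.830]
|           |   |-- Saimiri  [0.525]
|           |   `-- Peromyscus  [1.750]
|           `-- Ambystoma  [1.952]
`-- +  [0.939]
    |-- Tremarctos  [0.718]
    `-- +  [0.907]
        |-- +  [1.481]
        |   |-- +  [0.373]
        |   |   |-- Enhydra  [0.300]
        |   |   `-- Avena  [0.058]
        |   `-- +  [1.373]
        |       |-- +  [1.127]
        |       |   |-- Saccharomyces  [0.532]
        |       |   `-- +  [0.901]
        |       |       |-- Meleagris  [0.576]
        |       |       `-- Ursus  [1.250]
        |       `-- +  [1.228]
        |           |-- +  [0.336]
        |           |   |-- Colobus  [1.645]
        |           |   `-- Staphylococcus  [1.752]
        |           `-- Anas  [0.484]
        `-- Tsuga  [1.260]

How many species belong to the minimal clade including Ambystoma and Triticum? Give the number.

10

The MRCA of Ambystoma and Triticum is the node subtending ((Oryzias,(Gorilla,(Triticum,Bufo,Melursus))),(Puma,Otocyon,((Saimiri,Peromyscus),Ambystoma))).
That clade contains 10 terminal taxa: Ambystoma, Bufo, Gorilla, Melursus, Oryzias, Otocyon, Peromyscus, Puma, Saimiri, Triticum.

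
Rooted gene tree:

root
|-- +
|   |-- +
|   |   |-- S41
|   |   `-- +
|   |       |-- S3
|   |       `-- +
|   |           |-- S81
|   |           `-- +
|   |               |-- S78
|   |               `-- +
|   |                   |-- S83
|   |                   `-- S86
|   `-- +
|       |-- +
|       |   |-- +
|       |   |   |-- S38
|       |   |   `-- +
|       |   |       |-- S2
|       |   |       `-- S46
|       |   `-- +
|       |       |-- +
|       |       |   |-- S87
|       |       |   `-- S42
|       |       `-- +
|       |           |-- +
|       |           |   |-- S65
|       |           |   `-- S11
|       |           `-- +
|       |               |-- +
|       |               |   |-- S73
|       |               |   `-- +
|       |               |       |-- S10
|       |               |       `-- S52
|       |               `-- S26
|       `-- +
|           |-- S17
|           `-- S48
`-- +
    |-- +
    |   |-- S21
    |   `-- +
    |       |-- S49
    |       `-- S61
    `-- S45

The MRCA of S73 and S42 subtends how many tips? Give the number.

8

The MRCA of S73 and S42 is the node subtending ((S87,S42),((S65,S11),((S73,(S10,S52)),S26))).
That clade contains 8 terminal taxa: S10, S11, S26, S42, S52, S65, S73, S87.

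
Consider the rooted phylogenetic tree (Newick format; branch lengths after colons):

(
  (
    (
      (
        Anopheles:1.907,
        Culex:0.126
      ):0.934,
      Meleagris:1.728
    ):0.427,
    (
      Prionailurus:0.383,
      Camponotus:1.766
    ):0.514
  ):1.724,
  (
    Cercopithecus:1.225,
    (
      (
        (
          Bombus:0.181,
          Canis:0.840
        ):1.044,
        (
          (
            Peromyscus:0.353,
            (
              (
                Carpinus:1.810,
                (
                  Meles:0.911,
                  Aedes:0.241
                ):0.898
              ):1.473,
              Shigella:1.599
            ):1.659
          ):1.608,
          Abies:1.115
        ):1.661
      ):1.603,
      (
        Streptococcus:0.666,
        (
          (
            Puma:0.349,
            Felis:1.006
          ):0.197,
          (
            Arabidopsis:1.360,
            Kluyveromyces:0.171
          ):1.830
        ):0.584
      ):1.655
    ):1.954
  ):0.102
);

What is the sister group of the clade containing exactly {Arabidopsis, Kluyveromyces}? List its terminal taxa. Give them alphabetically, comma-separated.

The clade containing exactly {Arabidopsis, Kluyveromyces} attaches to the tree at the node subtending ((Puma,Felis),(Arabidopsis,Kluyveromyces)).
The other lineage descending from that same node — the sister group — is (Puma,Felis); its 2 tips in alphabetical order are the answer.

Felis, Puma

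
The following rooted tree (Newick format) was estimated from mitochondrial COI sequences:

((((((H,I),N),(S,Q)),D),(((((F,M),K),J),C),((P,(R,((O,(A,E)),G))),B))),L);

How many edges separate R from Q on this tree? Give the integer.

The MRCA of R and Q is the node subtending (((((H,I),N),(S,Q)),D),(((((F,M),K),J),C),((P,(R,((O,(A,E)),G))),B))).
From R up to that node: 5 branches. From Q up to the same node: 4 branches. Total: 5 + 4 = 9.

9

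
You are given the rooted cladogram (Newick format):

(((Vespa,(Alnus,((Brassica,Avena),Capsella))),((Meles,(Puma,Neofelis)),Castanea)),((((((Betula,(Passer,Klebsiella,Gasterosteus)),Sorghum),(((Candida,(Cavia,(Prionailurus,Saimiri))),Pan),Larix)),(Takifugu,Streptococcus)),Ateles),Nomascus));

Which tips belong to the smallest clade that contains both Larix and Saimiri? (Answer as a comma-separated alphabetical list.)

Candida, Cavia, Larix, Pan, Prionailurus, Saimiri

Tracing Larix: it sits inside (((Candida,(Cavia,(Prionailurus,Saimiri))),Pan),Larix).
Tracing Saimiri: it sits inside (Prionailurus,Saimiri).
The smallest clade enclosing both is (((Candida,(Cavia,(Prionailurus,Saimiri))),Pan),Larix); the answer is its 6 terminal taxa in alphabetical order.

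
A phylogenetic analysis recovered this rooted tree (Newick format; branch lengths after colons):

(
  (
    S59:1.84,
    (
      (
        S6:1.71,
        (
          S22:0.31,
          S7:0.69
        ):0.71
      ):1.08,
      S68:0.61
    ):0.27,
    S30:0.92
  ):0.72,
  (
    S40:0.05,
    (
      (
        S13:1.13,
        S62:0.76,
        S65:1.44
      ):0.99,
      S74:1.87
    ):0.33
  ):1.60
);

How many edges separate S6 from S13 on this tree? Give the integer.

8

The MRCA of S6 and S13 is the root of the tree.
From S6 up to that node: 4 branches. From S13 up to the same node: 4 branches. Total: 4 + 4 = 8.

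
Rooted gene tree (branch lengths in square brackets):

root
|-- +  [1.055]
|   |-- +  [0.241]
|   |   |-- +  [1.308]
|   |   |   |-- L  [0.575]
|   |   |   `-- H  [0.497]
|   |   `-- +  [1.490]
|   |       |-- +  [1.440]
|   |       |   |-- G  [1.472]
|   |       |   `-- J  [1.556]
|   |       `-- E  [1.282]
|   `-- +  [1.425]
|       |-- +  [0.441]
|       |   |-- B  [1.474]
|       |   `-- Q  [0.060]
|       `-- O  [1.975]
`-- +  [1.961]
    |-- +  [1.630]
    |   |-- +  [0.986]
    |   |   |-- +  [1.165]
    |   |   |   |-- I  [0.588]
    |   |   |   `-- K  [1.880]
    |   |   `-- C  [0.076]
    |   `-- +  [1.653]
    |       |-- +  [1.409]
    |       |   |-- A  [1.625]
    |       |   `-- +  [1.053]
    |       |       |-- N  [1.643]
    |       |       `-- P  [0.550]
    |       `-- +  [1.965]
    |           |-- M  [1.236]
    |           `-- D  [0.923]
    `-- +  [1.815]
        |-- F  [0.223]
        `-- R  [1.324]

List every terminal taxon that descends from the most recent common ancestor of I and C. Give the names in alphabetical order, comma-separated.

Tracing I: it sits inside (I,K).
Tracing C: it sits inside ((I,K),C).
The smallest clade enclosing both is ((I,K),C); the answer is its 3 terminal taxa in alphabetical order.

C, I, K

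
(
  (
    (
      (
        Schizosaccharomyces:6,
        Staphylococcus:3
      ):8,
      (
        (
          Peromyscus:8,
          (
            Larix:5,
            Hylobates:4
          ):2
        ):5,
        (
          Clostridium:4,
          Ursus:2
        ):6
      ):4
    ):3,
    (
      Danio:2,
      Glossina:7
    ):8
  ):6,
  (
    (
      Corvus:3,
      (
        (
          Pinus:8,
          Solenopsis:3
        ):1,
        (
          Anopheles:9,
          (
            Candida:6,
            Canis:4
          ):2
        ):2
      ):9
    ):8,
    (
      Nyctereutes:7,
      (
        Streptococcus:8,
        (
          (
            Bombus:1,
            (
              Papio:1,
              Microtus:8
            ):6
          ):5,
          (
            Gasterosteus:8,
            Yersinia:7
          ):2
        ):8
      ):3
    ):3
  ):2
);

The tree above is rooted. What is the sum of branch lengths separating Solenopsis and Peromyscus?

The path runs Solenopsis → … → MRCA → … → Peromyscus; the MRCA is the root of the tree.
Branch lengths along that path: 3 + 1 + 9 + 8 + 2 + 6 + 3 + 4 + 5 + 8 = 49.

49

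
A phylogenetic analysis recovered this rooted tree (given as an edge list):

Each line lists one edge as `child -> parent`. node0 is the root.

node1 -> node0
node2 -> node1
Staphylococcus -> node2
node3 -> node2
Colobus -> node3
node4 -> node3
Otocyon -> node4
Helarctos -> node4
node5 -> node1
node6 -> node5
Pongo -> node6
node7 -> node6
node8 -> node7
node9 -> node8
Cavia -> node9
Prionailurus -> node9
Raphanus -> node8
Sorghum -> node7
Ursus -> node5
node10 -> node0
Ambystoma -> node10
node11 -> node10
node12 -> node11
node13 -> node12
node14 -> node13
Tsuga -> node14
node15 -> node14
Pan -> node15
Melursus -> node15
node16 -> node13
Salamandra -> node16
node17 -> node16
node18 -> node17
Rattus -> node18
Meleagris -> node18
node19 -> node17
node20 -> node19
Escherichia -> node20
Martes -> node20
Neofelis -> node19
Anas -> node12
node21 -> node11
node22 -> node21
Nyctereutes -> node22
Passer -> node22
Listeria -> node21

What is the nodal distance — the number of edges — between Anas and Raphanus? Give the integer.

10

The MRCA of Anas and Raphanus is the root of the tree.
From Anas up to that node: 4 branches. From Raphanus up to the same node: 6 branches. Total: 4 + 6 = 10.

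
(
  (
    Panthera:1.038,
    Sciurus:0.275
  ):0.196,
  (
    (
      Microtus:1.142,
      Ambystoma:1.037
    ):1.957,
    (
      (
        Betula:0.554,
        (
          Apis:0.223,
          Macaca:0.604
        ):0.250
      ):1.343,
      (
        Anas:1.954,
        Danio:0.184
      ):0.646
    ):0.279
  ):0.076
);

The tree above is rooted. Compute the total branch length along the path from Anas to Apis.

The path runs Anas → … → MRCA → … → Apis; the MRCA is the node subtending ((Betula,(Apis,Macaca)),(Anas,Danio)).
Branch lengths along that path: 1.954 + 0.646 + 1.343 + 0.250 + 0.223 = 4.416.

4.416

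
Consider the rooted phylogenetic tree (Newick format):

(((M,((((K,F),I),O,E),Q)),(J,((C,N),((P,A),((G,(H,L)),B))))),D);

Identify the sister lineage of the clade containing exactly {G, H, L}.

B

The clade containing exactly {G, H, L} attaches to the tree at the node subtending ((G,(H,L)),B).
The other lineage descending from that same node — the sister group — is the single tip B.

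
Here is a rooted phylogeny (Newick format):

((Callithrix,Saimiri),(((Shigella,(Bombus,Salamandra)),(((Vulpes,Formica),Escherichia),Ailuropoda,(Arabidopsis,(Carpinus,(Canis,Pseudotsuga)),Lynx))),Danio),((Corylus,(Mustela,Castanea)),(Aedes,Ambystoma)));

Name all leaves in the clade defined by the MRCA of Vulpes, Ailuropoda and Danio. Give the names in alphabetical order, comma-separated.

Tracing Vulpes: it sits inside (Vulpes,Formica).
Tracing Ailuropoda: it sits inside (((Vulpes,Formica),Escherichia),Ailuropoda,(Arabidopsis,(Carpinus,(Canis,Pseudotsuga)),Lynx)).
Tracing Danio: it sits inside (((Shigella,(Bombus,Salamandra)),(((Vulpes,Formica),Escherichia),Ailuropoda,(Arabidopsis,(Carpinus,(Canis,Pseudotsuga)),Lynx))),Danio).
The smallest clade enclosing all 3 is (((Shigella,(Bombus,Salamandra)),(((Vulpes,Formica),Escherichia),Ailuropoda,(Arabidopsis,(Carpinus,(Canis,Pseudotsuga)),Lynx))),Danio); the answer is its 13 terminal taxa in alphabetical order.

Ailuropoda, Arabidopsis, Bombus, Canis, Carpinus, Danio, Escherichia, Formica, Lynx, Pseudotsuga, Salamandra, Shigella, Vulpes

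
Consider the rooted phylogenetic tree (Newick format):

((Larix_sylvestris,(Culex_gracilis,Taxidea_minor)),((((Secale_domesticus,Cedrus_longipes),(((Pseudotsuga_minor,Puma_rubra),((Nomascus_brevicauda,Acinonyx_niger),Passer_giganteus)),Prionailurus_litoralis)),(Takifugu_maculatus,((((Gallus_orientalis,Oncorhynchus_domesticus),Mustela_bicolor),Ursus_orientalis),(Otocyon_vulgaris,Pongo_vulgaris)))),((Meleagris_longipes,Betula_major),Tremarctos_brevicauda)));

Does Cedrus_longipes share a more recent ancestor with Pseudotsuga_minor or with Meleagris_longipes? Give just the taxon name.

The MRCA of Cedrus_longipes and Pseudotsuga_minor subtends ((Secale_domesticus,Cedrus_longipes),(((Pseudotsuga_minor,Puma_rubra),((Nomascus_brevicauda,Acinonyx_niger),Passer_giganteus)),Prionailurus_litoralis)) (8 taxa).
The MRCA of Cedrus_longipes and Meleagris_longipes subtends ((((Secale_domesticus,Cedrus_longipes),(((Pseudotsuga_minor,Puma_rubra),((Nomascus_brevicauda,Acinonyx_niger),Passer_giganteus)),Prionailurus_litoralis)),(Takifugu_maculatus,((((Gallus_orientalis,Oncorhynchus_domesticus),Mustela_bicolor),Ursus_orientalis),(Otocyon_vulgaris,Pongo_vulgaris)))),((Meleagris_longipes,Betula_major),Tremarctos_brevicauda)) (18 taxa).
The first is nested inside the second, so Cedrus_longipes shares a more recent common ancestor with Pseudotsuga_minor.

Pseudotsuga_minor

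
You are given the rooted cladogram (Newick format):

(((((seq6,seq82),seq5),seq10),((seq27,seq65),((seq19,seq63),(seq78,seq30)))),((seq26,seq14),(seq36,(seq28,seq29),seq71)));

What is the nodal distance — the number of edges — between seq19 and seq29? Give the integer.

The MRCA of seq19 and seq29 is the root of the tree.
From seq19 up to that node: 5 branches. From seq29 up to the same node: 4 branches. Total: 5 + 4 = 9.

9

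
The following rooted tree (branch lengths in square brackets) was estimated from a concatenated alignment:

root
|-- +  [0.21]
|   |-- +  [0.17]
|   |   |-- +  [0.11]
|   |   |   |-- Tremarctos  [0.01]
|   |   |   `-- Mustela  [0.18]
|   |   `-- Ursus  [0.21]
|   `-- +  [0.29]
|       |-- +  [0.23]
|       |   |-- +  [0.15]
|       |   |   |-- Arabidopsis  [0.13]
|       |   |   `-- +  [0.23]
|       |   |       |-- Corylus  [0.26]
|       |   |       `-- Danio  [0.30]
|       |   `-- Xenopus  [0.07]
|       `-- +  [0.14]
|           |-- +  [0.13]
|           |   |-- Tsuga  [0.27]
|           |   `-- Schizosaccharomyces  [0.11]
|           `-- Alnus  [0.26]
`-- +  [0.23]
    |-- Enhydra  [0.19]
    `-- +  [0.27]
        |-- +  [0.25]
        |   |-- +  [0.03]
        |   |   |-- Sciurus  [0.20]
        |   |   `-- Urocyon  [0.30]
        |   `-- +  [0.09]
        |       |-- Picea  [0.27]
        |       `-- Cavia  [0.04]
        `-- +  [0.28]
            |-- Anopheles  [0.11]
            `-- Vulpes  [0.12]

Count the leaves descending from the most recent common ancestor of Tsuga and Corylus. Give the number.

The MRCA of Tsuga and Corylus is the node subtending (((Arabidopsis,(Corylus,Danio)),Xenopus),((Tsuga,Schizosaccharomyces),Alnus)).
That clade contains 7 terminal taxa: Alnus, Arabidopsis, Corylus, Danio, Schizosaccharomyces, Tsuga, Xenopus.

7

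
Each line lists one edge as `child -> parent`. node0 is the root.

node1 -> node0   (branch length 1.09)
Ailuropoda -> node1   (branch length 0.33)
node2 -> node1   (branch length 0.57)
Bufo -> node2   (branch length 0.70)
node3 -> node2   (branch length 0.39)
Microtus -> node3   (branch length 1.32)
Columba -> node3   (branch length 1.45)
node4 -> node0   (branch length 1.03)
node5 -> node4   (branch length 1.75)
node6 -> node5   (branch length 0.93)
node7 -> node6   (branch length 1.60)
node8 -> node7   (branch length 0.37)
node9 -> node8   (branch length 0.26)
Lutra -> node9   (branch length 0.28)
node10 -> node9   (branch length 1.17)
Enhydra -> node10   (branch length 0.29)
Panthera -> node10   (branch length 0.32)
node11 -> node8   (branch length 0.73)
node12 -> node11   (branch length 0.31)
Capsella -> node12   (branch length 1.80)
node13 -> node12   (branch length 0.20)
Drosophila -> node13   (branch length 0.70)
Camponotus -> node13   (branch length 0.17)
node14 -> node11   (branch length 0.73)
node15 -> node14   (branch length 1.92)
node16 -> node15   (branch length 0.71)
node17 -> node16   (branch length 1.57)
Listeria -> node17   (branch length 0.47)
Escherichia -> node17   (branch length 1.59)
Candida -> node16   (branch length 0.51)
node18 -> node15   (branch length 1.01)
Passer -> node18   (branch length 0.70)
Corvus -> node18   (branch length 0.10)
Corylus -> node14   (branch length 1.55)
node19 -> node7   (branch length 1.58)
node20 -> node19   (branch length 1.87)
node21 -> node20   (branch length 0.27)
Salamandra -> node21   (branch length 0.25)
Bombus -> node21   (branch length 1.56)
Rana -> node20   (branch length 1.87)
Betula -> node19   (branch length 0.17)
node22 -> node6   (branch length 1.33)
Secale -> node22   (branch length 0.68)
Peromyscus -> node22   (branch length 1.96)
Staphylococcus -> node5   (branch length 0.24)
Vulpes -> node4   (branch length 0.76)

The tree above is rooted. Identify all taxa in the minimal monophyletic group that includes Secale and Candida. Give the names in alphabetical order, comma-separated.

Betula, Bombus, Camponotus, Candida, Capsella, Corvus, Corylus, Drosophila, Enhydra, Escherichia, Listeria, Lutra, Panthera, Passer, Peromyscus, Rana, Salamandra, Secale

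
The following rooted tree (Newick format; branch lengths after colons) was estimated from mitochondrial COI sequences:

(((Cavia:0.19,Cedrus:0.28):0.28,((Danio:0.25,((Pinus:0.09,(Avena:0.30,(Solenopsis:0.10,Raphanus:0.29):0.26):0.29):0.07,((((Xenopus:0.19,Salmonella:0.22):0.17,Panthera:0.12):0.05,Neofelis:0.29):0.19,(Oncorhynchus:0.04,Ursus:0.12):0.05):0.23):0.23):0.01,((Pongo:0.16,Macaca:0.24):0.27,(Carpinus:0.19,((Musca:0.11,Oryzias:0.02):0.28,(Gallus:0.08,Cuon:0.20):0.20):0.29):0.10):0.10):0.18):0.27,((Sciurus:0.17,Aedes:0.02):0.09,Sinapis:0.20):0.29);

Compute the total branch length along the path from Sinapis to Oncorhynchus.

1.50

The path runs Sinapis → … → MRCA → … → Oncorhynchus; the MRCA is the root of the tree.
Branch lengths along that path: 0.20 + 0.29 + 0.27 + 0.18 + 0.01 + 0.23 + 0.23 + 0.05 + 0.04 = 1.50.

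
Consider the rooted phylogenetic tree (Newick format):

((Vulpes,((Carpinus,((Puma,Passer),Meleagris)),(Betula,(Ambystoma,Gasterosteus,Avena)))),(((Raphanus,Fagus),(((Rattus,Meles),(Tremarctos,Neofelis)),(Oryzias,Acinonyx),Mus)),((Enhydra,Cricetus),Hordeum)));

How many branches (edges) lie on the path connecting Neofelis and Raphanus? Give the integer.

The MRCA of Neofelis and Raphanus is the node subtending ((Raphanus,Fagus),(((Rattus,Meles),(Tremarctos,Neofelis)),(Oryzias,Acinonyx),Mus)).
From Neofelis up to that node: 4 branches. From Raphanus up to the same node: 2 branches. Total: 4 + 2 = 6.

6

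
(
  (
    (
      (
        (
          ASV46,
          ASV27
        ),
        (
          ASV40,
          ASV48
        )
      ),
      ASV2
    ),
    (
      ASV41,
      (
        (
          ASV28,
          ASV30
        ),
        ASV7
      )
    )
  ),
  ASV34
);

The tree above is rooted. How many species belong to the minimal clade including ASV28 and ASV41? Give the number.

4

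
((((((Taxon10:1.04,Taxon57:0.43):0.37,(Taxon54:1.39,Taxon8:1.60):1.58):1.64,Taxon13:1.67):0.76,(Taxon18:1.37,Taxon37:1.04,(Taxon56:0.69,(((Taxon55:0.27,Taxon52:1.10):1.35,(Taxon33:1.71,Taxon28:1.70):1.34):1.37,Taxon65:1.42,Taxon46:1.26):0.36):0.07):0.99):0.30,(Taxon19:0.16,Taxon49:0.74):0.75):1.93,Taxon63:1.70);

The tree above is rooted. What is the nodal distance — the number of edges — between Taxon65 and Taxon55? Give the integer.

4

The MRCA of Taxon65 and Taxon55 is the node subtending (((Taxon55,Taxon52),(Taxon33,Taxon28)),Taxon65,Taxon46).
From Taxon65 up to that node: 1 branch. From Taxon55 up to the same node: 3 branches. Total: 1 + 3 = 4.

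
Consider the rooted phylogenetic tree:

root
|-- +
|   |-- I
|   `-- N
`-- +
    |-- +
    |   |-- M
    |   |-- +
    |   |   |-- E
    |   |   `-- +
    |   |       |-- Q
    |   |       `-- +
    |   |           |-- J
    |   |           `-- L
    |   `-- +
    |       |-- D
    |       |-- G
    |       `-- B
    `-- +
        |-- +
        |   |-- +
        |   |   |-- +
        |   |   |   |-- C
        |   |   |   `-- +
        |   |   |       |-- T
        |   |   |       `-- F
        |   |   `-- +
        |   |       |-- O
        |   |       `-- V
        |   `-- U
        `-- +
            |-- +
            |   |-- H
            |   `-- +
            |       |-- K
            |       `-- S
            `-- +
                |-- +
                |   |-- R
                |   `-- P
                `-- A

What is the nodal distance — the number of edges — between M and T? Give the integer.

8

The MRCA of M and T is the node subtending ((M,(E,(Q,(J,L))),(D,G,B)),((((C,(T,F)),(O,V)),U),((H,(K,S)),((R,P),A)))).
From M up to that node: 2 branches. From T up to the same node: 6 branches. Total: 2 + 6 = 8.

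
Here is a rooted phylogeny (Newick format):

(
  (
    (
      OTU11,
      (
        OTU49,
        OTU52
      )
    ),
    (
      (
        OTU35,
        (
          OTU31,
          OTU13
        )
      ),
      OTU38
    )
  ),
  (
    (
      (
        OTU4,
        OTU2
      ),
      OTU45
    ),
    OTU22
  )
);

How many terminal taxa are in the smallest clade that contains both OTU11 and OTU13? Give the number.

7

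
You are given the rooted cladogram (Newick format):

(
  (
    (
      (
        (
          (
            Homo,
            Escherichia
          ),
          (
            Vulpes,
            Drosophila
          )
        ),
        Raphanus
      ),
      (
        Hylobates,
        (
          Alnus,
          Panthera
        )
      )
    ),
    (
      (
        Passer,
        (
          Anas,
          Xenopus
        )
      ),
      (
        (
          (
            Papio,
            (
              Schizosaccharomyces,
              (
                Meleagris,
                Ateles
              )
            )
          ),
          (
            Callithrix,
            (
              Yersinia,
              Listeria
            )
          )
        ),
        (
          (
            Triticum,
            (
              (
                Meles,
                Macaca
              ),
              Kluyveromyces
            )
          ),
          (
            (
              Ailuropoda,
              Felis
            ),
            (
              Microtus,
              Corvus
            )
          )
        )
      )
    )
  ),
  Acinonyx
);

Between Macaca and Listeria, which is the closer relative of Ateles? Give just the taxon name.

The MRCA of Ateles and Listeria subtends ((Papio,(Schizosaccharomyces,(Meleagris,Ateles))),(Callithrix,(Yersinia,Listeria))) (7 taxa).
The MRCA of Ateles and Macaca subtends (((Papio,(Schizosaccharomyces,(Meleagris,Ateles))),(Callithrix,(Yersinia,Listeria))),((Triticum,((Meles,Macaca),Kluyveromyces)),((Ailuropoda,Felis),(Microtus,Corvus)))) (15 taxa).
The first is nested inside the second, so Ateles shares a more recent common ancestor with Listeria.

Listeria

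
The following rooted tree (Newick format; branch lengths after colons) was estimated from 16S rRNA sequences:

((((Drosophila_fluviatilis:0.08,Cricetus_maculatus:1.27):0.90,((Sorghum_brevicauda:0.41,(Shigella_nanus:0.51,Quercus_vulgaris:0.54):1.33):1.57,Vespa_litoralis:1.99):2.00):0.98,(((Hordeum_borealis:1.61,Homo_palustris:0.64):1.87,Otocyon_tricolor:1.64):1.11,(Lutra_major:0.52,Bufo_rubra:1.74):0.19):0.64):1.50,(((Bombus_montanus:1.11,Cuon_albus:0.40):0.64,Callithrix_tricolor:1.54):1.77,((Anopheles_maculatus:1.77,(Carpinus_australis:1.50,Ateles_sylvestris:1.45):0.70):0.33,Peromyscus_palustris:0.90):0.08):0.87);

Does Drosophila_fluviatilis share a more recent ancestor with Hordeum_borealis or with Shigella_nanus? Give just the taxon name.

The MRCA of Drosophila_fluviatilis and Shigella_nanus subtends ((Drosophila_fluviatilis,Cricetus_maculatus),((Sorghum_brevicauda,(Shigella_nanus,Quercus_vulgaris)),Vespa_litoralis)) (6 taxa).
The MRCA of Drosophila_fluviatilis and Hordeum_borealis subtends (((Drosophila_fluviatilis,Cricetus_maculatus),((Sorghum_brevicauda,(Shigella_nanus,Quercus_vulgaris)),Vespa_litoralis)),(((Hordeum_borealis,Homo_palustris),Otocyon_tricolor),(Lutra_major,Bufo_rubra))) (11 taxa).
The first is nested inside the second, so Drosophila_fluviatilis shares a more recent common ancestor with Shigella_nanus.

Shigella_nanus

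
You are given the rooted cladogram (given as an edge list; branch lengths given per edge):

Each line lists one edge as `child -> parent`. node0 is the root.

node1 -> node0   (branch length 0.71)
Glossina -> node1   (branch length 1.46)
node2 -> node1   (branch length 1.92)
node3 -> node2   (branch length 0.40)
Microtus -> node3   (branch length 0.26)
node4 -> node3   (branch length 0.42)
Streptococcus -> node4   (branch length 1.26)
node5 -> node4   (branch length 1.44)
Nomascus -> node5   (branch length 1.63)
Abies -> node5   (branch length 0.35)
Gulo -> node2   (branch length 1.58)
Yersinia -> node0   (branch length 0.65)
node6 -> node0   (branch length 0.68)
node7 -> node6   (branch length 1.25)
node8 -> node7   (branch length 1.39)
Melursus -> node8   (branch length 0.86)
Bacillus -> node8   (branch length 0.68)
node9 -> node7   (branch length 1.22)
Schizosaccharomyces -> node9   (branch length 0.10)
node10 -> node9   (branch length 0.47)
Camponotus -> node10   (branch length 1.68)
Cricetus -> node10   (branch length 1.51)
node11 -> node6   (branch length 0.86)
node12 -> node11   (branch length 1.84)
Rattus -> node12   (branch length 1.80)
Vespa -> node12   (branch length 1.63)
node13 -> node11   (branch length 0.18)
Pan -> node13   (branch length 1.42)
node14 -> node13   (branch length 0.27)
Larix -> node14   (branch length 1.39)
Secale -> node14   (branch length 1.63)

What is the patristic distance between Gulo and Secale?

7.83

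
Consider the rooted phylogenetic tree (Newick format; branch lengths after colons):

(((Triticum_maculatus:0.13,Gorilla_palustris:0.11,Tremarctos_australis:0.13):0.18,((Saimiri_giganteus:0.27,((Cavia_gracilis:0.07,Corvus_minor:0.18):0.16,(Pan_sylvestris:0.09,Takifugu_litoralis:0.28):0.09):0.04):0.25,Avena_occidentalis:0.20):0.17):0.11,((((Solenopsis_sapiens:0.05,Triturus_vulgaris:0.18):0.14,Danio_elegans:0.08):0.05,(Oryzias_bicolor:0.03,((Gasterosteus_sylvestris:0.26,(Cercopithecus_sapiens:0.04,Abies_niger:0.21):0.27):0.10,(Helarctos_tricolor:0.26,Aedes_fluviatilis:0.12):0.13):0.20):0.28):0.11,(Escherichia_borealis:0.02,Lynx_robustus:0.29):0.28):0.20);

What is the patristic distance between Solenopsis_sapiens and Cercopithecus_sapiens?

The path runs Solenopsis_sapiens → … → MRCA → … → Cercopithecus_sapiens; the MRCA is the node subtending (((Solenopsis_sapiens,Triturus_vulgaris),Danio_elegans),(Oryzias_bicolor,((Gasterosteus_sylvestris,(Cercopithecus_sapiens,Abies_niger)),(Helarctos_tricolor,Aedes_fluviatilis)))).
Branch lengths along that path: 0.05 + 0.14 + 0.05 + 0.28 + 0.20 + 0.10 + 0.27 + 0.04 = 1.13.

1.13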